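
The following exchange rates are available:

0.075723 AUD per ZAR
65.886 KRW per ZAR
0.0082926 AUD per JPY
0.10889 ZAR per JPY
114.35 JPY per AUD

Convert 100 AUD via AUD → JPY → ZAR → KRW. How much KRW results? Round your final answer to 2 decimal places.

100 AUD × 114.35 = 11435 JPY
11435 JPY × 0.10889 = 1245.15715 ZAR
1245.15715 ZAR × 65.886 = 82038.4239849 KRW

82038.42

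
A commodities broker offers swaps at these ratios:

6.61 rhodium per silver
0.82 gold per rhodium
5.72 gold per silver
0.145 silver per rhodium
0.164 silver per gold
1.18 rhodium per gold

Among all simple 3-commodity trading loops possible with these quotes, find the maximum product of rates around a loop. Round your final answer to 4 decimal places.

gold→rhodium→silver→gold: 1.18 × 0.145 × 5.72 = 0.97869
gold→silver→rhodium→gold: 0.164 × 6.61 × 0.82 = 0.88891
Maximum is gold→rhodium→silver→gold at 0.9787; no arbitrage — every cycle loses value.

0.9787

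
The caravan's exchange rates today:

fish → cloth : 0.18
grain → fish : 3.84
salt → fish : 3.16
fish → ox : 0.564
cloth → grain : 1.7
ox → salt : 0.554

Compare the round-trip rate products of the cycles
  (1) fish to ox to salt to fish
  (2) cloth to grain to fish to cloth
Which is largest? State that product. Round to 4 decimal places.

1.1750

(1) 0.564 × 0.554 × 3.16 = 0.98736
(2) 1.7 × 3.84 × 0.18 = 1.17504
Highest is cycle (2) at 1.1750 (>1, arbitrage).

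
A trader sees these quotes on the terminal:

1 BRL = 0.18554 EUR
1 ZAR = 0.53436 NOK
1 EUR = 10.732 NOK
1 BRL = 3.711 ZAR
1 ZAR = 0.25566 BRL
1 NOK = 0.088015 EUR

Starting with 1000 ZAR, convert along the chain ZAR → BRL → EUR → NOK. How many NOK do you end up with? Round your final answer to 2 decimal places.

1000 ZAR × 0.25566 = 255.66 BRL
255.66 BRL × 0.18554 = 47.4351564 EUR
47.4351564 EUR × 10.732 = 509.0740984848 NOK

509.07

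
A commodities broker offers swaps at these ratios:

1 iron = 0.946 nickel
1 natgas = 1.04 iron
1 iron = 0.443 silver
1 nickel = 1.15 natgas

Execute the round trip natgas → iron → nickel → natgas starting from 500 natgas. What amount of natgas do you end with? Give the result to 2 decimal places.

500 natgas × 1.04 = 520 iron
520 iron × 0.946 = 491.92 nickel
491.92 nickel × 1.15 = 565.708 natgas

565.71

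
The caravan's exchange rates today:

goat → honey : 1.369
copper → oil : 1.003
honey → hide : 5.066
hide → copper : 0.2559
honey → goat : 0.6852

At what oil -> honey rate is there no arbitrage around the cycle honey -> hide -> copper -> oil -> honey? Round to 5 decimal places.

0.76907

Known legs of the cycle: 5.066 × 0.2559 × 1.003 = 1.3002785682
For no arbitrage the full-cycle product must be 1, so the missing rate is 1 / 1.3002785682 ≈ 0.7690660.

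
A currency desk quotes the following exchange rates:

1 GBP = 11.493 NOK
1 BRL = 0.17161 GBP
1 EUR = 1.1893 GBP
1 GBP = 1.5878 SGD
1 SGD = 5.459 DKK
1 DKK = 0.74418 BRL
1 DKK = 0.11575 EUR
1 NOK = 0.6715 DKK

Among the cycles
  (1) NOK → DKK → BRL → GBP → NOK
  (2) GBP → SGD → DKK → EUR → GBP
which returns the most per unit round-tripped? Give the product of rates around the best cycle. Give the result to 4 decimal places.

1.1932

(1) 0.6715 × 0.74418 × 0.17161 × 11.493 = 0.98560
(2) 1.5878 × 5.459 × 0.11575 × 1.1893 = 1.19322
Highest is cycle (2) at 1.1932 (>1, arbitrage).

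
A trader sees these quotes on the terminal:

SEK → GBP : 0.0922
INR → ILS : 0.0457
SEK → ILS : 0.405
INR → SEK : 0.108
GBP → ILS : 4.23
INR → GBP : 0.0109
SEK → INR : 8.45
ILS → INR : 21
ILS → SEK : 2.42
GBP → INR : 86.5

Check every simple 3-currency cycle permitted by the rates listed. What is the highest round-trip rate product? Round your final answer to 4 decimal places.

0.9682

INR→GBP→ILS→INR: 0.0109 × 4.23 × 21 = 0.96825
SEK→GBP→ILS→SEK: 0.0922 × 4.23 × 2.42 = 0.94381
SEK→INR→ILS→SEK: 8.45 × 0.0457 × 2.42 = 0.93452
SEK→ILS→INR→SEK: 0.405 × 21 × 0.108 = 0.91854
SEK→GBP→INR→SEK: 0.0922 × 86.5 × 0.108 = 0.86133
Maximum is INR→GBP→ILS→INR at 0.9682; no arbitrage — every cycle loses value.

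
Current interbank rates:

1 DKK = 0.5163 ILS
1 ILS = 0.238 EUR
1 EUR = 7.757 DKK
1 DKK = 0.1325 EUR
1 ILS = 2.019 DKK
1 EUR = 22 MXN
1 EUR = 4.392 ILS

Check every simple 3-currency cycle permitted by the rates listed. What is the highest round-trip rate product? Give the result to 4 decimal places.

1.1749

ILS→DKK→EUR→ILS: 2.019 × 0.1325 × 4.392 = 1.17494
ILS→EUR→DKK→ILS: 0.238 × 7.757 × 0.5163 = 0.95318
Maximum is ILS→DKK→EUR→ILS at 1.1749; arbitrage exists.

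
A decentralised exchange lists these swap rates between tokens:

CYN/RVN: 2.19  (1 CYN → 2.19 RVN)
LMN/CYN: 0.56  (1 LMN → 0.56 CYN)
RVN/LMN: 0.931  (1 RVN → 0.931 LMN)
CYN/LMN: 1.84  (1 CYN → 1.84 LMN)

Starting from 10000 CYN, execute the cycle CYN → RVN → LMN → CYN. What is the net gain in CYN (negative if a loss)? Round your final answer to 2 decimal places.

10000 CYN × 2.19 = 21900 RVN
21900 RVN × 0.931 = 20388.9 LMN
20388.9 LMN × 0.56 = 11417.784 CYN
Net change: 11417.784 − 10000 = 1417.784 CYN

1417.78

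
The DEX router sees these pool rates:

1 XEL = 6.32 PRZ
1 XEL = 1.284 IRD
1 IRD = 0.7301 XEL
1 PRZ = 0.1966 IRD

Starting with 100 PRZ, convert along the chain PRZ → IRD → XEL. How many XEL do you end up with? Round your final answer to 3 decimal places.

14.354

100 PRZ × 0.1966 = 19.66 IRD
19.66 IRD × 0.7301 = 14.353766 XEL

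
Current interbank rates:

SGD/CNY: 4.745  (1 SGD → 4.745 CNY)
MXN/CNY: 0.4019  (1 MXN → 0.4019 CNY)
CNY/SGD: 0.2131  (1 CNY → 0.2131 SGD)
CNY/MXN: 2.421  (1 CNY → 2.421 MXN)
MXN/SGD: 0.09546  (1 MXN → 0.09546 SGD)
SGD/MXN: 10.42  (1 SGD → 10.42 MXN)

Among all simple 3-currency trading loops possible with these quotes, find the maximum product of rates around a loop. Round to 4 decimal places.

1.0966

SGD→CNY→MXN→SGD: 4.745 × 2.421 × 0.09546 = 1.09661
SGD→MXN→CNY→SGD: 10.42 × 0.4019 × 0.2131 = 0.89242
Maximum is SGD→CNY→MXN→SGD at 1.0966; arbitrage exists.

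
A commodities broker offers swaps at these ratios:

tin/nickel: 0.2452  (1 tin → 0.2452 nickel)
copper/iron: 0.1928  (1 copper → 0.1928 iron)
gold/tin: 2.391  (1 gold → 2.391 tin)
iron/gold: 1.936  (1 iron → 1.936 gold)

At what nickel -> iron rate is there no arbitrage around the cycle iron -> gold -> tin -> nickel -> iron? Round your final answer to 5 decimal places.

0.88104

Known legs of the cycle: 1.936 × 2.391 × 0.2452 = 1.1350249152
For no arbitrage the full-cycle product must be 1, so the missing rate is 1 / 1.1350249152 ≈ 0.8810379.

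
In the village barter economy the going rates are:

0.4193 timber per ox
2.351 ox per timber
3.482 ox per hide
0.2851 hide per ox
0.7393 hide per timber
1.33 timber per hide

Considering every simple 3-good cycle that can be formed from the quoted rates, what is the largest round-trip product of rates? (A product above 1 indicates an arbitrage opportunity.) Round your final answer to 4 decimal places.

timber→hide→ox→timber: 0.7393 × 3.482 × 0.4193 = 1.07938
timber→ox→hide→timber: 2.351 × 0.2851 × 1.33 = 0.89146
Maximum is timber→hide→ox→timber at 1.0794; arbitrage exists.

1.0794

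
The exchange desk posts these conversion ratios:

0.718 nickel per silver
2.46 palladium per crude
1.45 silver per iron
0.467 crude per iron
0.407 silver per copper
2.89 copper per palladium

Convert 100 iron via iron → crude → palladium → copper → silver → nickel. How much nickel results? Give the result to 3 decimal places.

100 iron × 0.467 = 46.7 crude
46.7 crude × 2.46 = 114.882 palladium
114.882 palladium × 2.89 = 332.00898 copper
332.00898 copper × 0.407 = 135.12765486 silver
135.12765486 silver × 0.718 = 97.02165618948 nickel

97.022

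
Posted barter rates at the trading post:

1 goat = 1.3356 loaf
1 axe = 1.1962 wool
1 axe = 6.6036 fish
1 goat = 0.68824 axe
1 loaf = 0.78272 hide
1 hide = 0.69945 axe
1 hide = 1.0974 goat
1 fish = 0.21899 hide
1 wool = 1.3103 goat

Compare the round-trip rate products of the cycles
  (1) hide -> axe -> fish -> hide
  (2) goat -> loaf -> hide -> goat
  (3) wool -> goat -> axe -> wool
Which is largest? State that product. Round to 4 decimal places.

(1) 0.69945 × 6.6036 × 0.21899 = 1.01149
(2) 1.3356 × 0.78272 × 1.0974 = 1.14722
(3) 1.3103 × 0.68824 × 1.1962 = 1.07873
Highest is cycle (2) at 1.1472 (>1, arbitrage).

1.1472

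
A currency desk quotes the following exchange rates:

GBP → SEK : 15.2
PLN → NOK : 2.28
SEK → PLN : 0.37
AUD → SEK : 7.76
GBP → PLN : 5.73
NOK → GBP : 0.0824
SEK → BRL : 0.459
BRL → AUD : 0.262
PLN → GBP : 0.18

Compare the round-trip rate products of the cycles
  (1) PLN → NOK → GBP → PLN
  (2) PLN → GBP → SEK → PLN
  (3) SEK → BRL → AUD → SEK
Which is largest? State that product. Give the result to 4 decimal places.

1.0765

(1) 2.28 × 0.0824 × 5.73 = 1.07651
(2) 0.18 × 15.2 × 0.37 = 1.01232
(3) 0.459 × 0.262 × 7.76 = 0.93320
Highest is cycle (1) at 1.0765 (>1, arbitrage).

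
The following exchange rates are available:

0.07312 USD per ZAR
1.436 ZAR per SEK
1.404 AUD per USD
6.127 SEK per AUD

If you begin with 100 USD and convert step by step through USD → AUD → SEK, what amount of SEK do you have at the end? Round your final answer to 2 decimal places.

860.23

100 USD × 1.404 = 140.4 AUD
140.4 AUD × 6.127 = 860.2308 SEK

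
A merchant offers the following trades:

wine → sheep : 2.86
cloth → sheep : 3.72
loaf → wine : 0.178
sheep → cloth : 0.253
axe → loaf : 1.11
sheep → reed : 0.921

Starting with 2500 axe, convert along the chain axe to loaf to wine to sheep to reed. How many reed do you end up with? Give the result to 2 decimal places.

2500 axe × 1.11 = 2775 loaf
2775 loaf × 0.178 = 493.95 wine
493.95 wine × 2.86 = 1412.697 sheep
1412.697 sheep × 0.921 = 1301.093937 reed

1301.09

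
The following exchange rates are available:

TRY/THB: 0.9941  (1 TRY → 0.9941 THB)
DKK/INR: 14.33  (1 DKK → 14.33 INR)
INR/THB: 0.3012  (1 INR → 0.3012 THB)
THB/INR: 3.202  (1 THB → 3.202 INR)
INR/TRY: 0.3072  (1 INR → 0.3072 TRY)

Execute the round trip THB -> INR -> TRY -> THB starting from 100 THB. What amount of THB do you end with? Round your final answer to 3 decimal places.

100 THB × 3.202 = 320.2 INR
320.2 INR × 0.3072 = 98.36544 TRY
98.36544 TRY × 0.9941 = 97.785083904 THB

97.785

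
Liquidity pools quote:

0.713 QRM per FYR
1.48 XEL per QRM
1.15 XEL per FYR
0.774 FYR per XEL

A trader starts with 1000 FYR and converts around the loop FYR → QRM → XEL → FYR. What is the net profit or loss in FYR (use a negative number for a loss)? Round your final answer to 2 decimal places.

-183.24

1000 FYR × 0.713 = 713 QRM
713 QRM × 1.48 = 1055.24 XEL
1055.24 XEL × 0.774 = 816.75576 FYR
Net change: 816.75576 − 1000 = -183.24424 FYR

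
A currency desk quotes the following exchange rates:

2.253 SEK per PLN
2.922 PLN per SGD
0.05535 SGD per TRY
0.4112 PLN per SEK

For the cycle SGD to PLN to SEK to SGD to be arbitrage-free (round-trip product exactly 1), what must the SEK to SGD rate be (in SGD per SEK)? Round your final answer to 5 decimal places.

0.15190

Known legs of the cycle: 2.922 × 2.253 = 6.583266
For no arbitrage the full-cycle product must be 1, so the missing rate is 1 / 6.583266 ≈ 0.1519003.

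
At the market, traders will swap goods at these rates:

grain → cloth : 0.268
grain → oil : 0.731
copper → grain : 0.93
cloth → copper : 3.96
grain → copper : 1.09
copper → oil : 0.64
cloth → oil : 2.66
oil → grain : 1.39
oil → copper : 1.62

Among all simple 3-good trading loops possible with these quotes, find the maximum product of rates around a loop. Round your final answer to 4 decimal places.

1.1013

oil→copper→grain→oil: 1.62 × 0.93 × 0.731 = 1.10132
cloth→oil→grain→cloth: 2.66 × 1.39 × 0.268 = 0.99090
cloth→copper→grain→cloth: 3.96 × 0.93 × 0.268 = 0.98699
oil→grain→copper→oil: 1.39 × 1.09 × 0.64 = 0.96966
Maximum is oil→copper→grain→oil at 1.1013; arbitrage exists.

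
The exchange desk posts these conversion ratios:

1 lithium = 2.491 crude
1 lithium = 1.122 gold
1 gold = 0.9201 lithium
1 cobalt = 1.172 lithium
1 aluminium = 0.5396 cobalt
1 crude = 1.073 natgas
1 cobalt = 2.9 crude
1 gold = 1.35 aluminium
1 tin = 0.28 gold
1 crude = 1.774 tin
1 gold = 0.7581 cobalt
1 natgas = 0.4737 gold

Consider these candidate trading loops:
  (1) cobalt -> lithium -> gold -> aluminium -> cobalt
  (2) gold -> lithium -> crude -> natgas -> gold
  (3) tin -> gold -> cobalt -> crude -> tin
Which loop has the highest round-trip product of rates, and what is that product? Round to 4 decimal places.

1.1650

(1) 1.172 × 1.122 × 1.35 × 0.5396 = 0.95791
(2) 0.9201 × 2.491 × 1.073 × 0.4737 = 1.16496
(3) 0.28 × 0.7581 × 2.9 × 1.774 = 1.09203
Highest is cycle (2) at 1.1650 (>1, arbitrage).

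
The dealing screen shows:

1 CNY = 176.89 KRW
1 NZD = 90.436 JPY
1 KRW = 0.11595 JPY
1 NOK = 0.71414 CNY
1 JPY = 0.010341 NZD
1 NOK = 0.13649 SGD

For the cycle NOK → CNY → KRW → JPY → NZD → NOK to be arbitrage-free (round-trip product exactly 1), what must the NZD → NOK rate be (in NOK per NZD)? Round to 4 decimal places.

6.6021

Known legs of the cycle: 0.71414 × 176.89 × 0.11595 × 0.010341 = 0.15146766562394817
For no arbitrage the full-cycle product must be 1, so the missing rate is 1 / 0.15146766562394817 ≈ 6.602069.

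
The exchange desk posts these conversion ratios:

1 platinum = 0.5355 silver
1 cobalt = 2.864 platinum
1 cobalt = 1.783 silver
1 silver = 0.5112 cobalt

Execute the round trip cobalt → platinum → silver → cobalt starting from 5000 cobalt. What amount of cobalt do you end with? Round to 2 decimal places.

3920.07

5000 cobalt × 2.864 = 14320 platinum
14320 platinum × 0.5355 = 7668.36 silver
7668.36 silver × 0.5112 = 3920.065632 cobalt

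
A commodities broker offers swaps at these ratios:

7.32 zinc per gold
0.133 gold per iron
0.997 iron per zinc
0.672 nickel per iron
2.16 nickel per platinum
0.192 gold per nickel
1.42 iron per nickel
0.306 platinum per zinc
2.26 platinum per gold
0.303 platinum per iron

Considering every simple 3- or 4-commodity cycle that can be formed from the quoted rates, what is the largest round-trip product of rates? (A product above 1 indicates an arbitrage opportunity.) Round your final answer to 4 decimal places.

0.9706

gold→zinc→iron→gold: 7.32 × 0.997 × 0.133 = 0.97064
gold→zinc→iron→nickel→gold: 7.32 × 0.997 × 0.672 × 0.192 = 0.94162
gold→platinum→nickel→gold: 2.26 × 2.16 × 0.192 = 0.93727
nickel→iron→platinum→nickel: 1.42 × 0.303 × 2.16 = 0.92936
gold→zinc→platinum→nickel→gold: 7.32 × 0.306 × 2.16 × 0.192 = 0.92894
gold→platinum→nickel→iron→gold: 2.26 × 2.16 × 1.42 × 0.133 = 0.92194
Maximum is gold→zinc→iron→gold at 0.9706; no arbitrage — every cycle loses value.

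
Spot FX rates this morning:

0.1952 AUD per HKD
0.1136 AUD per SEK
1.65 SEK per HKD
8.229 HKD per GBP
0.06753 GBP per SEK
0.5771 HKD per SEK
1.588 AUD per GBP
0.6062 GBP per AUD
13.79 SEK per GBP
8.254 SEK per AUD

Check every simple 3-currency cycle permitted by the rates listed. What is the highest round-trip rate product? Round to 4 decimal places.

HKD→AUD→GBP→HKD: 0.1952 × 0.6062 × 8.229 = 0.97374
GBP→SEK→AUD→GBP: 13.79 × 0.1136 × 0.6062 = 0.94964
HKD→AUD→SEK→HKD: 0.1952 × 8.254 × 0.5771 = 0.92981
HKD→SEK→GBP→HKD: 1.65 × 0.06753 × 8.229 = 0.91691
GBP→AUD→SEK→GBP: 1.588 × 8.254 × 0.06753 = 0.88514
Maximum is HKD→AUD→GBP→HKD at 0.9737; no arbitrage — every cycle loses value.

0.9737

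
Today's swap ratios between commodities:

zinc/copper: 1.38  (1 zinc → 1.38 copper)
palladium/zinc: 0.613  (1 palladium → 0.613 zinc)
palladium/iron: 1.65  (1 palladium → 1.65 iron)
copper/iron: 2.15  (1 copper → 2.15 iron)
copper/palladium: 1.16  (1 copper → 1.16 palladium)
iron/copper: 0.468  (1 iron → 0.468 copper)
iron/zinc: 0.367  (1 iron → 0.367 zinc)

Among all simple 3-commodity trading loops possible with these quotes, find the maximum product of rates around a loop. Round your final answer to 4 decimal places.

copper→iron→zinc→copper: 2.15 × 0.367 × 1.38 = 1.08889
copper→palladium→zinc→copper: 1.16 × 0.613 × 1.38 = 0.98129
copper→palladium→iron→copper: 1.16 × 1.65 × 0.468 = 0.89575
Maximum is copper→iron→zinc→copper at 1.0889; arbitrage exists.

1.0889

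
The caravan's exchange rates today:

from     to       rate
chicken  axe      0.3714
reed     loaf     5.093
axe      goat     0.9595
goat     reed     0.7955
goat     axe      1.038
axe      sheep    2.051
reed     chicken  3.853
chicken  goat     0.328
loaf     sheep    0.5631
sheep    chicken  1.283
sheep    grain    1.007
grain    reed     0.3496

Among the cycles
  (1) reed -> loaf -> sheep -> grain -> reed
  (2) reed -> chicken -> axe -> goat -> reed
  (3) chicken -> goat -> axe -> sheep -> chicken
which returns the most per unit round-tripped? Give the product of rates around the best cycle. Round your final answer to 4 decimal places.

(1) 5.093 × 0.5631 × 1.007 × 0.3496 = 1.00963
(2) 3.853 × 0.3714 × 0.9595 × 0.7955 = 1.09226
(3) 0.328 × 1.038 × 2.051 × 1.283 = 0.89591
Highest is cycle (2) at 1.0923 (>1, arbitrage).

1.0923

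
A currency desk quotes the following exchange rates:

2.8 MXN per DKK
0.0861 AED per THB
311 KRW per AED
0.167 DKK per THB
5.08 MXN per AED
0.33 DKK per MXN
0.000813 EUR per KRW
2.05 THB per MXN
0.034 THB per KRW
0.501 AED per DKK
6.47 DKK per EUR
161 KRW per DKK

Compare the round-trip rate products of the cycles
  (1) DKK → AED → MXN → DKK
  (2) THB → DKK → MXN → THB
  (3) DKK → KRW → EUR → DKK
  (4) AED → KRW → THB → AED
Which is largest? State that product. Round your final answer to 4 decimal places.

(1) 0.501 × 5.08 × 0.33 = 0.83988
(2) 0.167 × 2.8 × 2.05 = 0.95858
(3) 161 × 0.000813 × 6.47 = 0.84688
(4) 311 × 0.034 × 0.0861 = 0.91042
Highest is cycle (2) at 0.9586 (≤1, no arbitrage).

0.9586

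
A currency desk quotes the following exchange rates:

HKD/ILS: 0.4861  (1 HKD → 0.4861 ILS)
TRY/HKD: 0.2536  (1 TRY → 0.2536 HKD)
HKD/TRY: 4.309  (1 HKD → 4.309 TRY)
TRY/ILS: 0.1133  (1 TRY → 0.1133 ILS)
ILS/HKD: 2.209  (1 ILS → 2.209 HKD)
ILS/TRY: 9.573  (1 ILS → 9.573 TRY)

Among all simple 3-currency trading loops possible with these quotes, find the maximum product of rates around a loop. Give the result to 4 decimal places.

TRY→HKD→ILS→TRY: 0.2536 × 0.4861 × 9.573 = 1.18011
TRY→ILS→HKD→TRY: 0.1133 × 2.209 × 4.309 = 1.07846
Maximum is TRY→HKD→ILS→TRY at 1.1801; arbitrage exists.

1.1801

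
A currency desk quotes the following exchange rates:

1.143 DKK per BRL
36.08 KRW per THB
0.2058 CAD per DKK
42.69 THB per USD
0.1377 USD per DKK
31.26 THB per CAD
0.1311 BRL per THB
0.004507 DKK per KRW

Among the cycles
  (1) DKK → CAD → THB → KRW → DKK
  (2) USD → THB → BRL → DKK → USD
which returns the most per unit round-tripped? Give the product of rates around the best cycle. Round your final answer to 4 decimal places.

(1) 0.2058 × 31.26 × 36.08 × 0.004507 = 1.04614
(2) 42.69 × 0.1311 × 1.143 × 0.1377 = 0.88086
Highest is cycle (1) at 1.0461 (>1, arbitrage).

1.0461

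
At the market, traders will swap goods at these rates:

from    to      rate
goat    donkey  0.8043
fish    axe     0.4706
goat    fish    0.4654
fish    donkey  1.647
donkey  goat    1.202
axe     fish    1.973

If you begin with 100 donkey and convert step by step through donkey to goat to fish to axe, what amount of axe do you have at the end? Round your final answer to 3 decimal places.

100 donkey × 1.202 = 120.2 goat
120.2 goat × 0.4654 = 55.94108 fish
55.94108 fish × 0.4706 = 26.325872248 axe

26.326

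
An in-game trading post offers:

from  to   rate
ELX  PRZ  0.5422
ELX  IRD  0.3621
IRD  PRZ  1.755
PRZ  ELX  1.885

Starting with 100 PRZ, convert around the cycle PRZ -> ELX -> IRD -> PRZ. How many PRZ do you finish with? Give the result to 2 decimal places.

119.79

100 PRZ × 1.885 = 188.5 ELX
188.5 ELX × 0.3621 = 68.25585 IRD
68.25585 IRD × 1.755 = 119.78901675 PRZ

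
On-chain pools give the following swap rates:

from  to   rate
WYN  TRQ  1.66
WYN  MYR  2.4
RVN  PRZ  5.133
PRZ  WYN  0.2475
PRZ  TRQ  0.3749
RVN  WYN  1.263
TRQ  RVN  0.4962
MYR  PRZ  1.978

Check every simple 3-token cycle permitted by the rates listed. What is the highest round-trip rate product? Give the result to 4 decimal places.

PRZ→WYN→MYR→PRZ: 0.2475 × 2.4 × 1.978 = 1.17493
TRQ→RVN→WYN→TRQ: 0.4962 × 1.263 × 1.66 = 1.04032
PRZ→TRQ→RVN→PRZ: 0.3749 × 0.4962 × 5.133 = 0.95487
Maximum is PRZ→WYN→MYR→PRZ at 1.1749; arbitrage exists.

1.1749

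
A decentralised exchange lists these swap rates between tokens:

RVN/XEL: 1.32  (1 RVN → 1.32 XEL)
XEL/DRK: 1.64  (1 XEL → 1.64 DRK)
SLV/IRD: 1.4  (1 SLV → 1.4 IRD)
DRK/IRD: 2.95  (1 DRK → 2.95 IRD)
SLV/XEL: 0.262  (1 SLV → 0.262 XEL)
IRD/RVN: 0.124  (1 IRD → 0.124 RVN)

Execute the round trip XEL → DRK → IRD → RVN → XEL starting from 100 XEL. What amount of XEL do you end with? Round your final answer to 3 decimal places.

79.188

100 XEL × 1.64 = 164 DRK
164 DRK × 2.95 = 483.8 IRD
483.8 IRD × 0.124 = 59.9912 RVN
59.9912 RVN × 1.32 = 79.188384 XEL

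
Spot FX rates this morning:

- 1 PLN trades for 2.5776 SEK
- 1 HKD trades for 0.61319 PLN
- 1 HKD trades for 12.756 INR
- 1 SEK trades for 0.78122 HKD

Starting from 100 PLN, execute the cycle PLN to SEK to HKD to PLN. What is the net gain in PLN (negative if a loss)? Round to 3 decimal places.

23.476

100 PLN × 2.5776 = 257.76 SEK
257.76 SEK × 0.78122 = 201.3672672 HKD
201.3672672 HKD × 0.61319 = 123.476394574368 PLN
Net change: 123.476394574368 − 100 = 23.476394574368 PLN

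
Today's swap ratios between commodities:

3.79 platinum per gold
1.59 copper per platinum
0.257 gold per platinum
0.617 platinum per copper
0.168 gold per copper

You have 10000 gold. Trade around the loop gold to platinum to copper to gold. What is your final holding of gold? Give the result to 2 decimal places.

10000 gold × 3.79 = 37900 platinum
37900 platinum × 1.59 = 60261 copper
60261 copper × 0.168 = 10123.848 gold

10123.85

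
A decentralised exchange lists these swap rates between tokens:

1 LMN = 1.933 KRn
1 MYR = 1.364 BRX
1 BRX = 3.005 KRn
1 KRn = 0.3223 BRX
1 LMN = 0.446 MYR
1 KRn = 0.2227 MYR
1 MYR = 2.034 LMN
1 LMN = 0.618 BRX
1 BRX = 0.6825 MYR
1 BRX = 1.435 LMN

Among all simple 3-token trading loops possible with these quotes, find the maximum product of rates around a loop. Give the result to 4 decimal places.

0.9128

KRn→MYR→BRX→KRn: 0.2227 × 1.364 × 3.005 = 0.91281
KRn→BRX→LMN→KRn: 0.3223 × 1.435 × 1.933 = 0.89401
KRn→MYR→LMN→KRn: 0.2227 × 2.034 × 1.933 = 0.87559
LMN→MYR→BRX→LMN: 0.446 × 1.364 × 1.435 = 0.87297
LMN→BRX→MYR→LMN: 0.618 × 0.6825 × 2.034 = 0.85791
Maximum is KRn→MYR→BRX→KRn at 0.9128; no arbitrage — every cycle loses value.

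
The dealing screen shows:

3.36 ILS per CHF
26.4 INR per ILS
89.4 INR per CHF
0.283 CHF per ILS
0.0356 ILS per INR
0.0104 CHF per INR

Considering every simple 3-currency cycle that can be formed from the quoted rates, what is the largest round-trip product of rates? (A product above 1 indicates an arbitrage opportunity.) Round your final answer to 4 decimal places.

INR→CHF→ILS→INR: 0.0104 × 3.36 × 26.4 = 0.92252
INR→ILS→CHF→INR: 0.0356 × 0.283 × 89.4 = 0.90069
Maximum is INR→CHF→ILS→INR at 0.9225; no arbitrage — every cycle loses value.

0.9225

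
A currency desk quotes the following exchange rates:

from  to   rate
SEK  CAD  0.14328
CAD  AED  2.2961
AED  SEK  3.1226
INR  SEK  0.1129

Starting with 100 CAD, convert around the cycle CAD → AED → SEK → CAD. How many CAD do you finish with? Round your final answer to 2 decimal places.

100 CAD × 2.2961 = 229.61 AED
229.61 AED × 3.1226 = 716.980186 SEK
716.980186 SEK × 0.14328 = 102.72892105008 CAD

102.73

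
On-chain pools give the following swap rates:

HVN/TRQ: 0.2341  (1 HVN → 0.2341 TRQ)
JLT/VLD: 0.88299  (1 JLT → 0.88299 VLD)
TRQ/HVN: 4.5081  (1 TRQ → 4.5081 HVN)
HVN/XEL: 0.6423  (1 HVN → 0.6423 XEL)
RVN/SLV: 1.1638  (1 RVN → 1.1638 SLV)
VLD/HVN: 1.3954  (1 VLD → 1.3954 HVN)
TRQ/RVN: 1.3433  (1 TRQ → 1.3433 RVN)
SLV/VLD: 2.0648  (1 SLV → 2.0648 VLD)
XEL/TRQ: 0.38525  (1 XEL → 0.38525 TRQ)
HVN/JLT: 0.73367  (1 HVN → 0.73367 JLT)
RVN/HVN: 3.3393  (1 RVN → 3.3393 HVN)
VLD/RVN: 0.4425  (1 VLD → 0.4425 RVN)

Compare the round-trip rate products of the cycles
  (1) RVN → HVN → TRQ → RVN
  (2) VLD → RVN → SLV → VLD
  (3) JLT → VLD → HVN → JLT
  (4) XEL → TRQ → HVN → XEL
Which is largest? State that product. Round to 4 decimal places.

(1) 3.3393 × 0.2341 × 1.3433 = 1.05010
(2) 0.4425 × 1.1638 × 2.0648 = 1.06333
(3) 0.88299 × 1.3954 × 0.73367 = 0.90397
(4) 0.38525 × 4.5081 × 0.6423 = 1.11551
Highest is cycle (4) at 1.1155 (>1, arbitrage).

1.1155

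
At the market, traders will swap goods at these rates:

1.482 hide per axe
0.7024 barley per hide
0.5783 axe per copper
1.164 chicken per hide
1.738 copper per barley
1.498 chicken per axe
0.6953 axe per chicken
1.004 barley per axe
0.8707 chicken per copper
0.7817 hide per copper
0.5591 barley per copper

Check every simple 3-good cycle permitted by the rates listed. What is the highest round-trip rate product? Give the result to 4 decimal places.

1.1994

hide→chicken→axe→hide: 1.164 × 0.6953 × 1.482 = 1.19943
barley→copper→axe→barley: 1.738 × 0.5783 × 1.004 = 1.00911
hide→barley→copper→hide: 0.7024 × 1.738 × 0.7817 = 0.95428
Maximum is hide→chicken→axe→hide at 1.1994; arbitrage exists.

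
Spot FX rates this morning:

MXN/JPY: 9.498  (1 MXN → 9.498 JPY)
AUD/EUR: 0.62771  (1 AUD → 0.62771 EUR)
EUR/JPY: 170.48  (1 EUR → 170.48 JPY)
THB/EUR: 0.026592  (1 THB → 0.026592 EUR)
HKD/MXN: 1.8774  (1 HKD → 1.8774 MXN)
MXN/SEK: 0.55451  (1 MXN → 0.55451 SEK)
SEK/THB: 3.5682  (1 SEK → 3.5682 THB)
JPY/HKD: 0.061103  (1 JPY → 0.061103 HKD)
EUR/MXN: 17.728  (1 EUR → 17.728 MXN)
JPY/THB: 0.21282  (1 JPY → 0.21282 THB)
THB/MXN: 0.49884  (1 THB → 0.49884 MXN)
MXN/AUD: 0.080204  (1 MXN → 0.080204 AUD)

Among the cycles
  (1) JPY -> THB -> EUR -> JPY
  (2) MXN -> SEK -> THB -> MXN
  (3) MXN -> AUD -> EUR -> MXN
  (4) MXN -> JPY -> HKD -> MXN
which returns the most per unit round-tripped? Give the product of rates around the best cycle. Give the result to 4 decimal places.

1.0896

(1) 0.21282 × 0.026592 × 170.48 = 0.96480
(2) 0.55451 × 3.5682 × 0.49884 = 0.98701
(3) 0.080204 × 0.62771 × 17.728 = 0.89251
(4) 9.498 × 0.061103 × 1.8774 = 1.08956
Highest is cycle (4) at 1.0896 (>1, arbitrage).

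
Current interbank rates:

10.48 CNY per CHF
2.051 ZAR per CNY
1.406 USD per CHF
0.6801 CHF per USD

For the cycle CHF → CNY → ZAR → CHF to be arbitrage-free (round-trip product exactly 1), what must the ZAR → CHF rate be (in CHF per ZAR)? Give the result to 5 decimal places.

Known legs of the cycle: 10.48 × 2.051 = 21.49448
For no arbitrage the full-cycle product must be 1, so the missing rate is 1 / 21.49448 ≈ 0.0465236.

0.04652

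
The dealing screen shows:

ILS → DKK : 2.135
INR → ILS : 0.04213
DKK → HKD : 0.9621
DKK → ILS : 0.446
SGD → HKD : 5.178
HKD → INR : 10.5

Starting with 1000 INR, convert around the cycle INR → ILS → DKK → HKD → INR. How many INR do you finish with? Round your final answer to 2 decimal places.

908.65

1000 INR × 0.04213 = 42.13 ILS
42.13 ILS × 2.135 = 89.94755 DKK
89.94755 DKK × 0.9621 = 86.538537855 HKD
86.538537855 HKD × 10.5 = 908.6546474775 INR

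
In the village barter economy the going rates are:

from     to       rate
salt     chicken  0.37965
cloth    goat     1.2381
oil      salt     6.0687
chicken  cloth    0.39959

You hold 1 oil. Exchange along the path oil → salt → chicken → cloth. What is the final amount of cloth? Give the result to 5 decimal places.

0.92065

1 oil × 6.0687 = 6.0687 salt
6.0687 salt × 0.37965 = 2.303981955 chicken
2.303981955 chicken × 0.39959 = 0.92064814939845 cloth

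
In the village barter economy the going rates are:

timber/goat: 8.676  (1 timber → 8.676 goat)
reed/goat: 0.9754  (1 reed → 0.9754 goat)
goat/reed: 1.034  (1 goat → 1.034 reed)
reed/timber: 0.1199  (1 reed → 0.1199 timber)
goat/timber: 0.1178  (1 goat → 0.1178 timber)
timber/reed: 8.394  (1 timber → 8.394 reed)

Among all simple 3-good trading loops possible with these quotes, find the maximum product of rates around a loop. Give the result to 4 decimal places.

1.0756

timber→goat→reed→timber: 8.676 × 1.034 × 0.1199 = 1.07562
timber→reed→goat→timber: 8.394 × 0.9754 × 0.1178 = 0.96449
Maximum is timber→goat→reed→timber at 1.0756; arbitrage exists.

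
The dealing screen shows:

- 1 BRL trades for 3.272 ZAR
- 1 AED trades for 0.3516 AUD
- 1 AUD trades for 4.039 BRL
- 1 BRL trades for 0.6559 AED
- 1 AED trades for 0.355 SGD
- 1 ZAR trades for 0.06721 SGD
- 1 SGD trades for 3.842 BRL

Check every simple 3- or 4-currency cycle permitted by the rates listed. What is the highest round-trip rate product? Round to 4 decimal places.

BRL→AED→AUD→BRL: 0.6559 × 0.3516 × 4.039 = 0.93145
BRL→AED→SGD→BRL: 0.6559 × 0.355 × 3.842 = 0.89459
ZAR→SGD→BRL→ZAR: 0.06721 × 3.842 × 3.272 = 0.84490
Maximum is BRL→AED→AUD→BRL at 0.9315; no arbitrage — every cycle loses value.

0.9315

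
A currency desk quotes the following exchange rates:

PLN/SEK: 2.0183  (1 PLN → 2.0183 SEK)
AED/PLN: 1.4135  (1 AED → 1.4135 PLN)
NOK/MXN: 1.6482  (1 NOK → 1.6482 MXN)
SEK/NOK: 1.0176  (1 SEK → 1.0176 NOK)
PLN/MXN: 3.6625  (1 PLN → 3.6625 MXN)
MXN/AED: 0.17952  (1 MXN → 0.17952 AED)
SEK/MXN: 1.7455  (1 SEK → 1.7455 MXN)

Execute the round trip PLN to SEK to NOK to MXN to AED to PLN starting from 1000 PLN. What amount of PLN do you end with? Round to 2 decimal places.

858.98

1000 PLN × 2.0183 = 2018.3 SEK
2018.3 SEK × 1.0176 = 2053.82208 NOK
2053.82208 NOK × 1.6482 = 3385.109552256 MXN
3385.109552256 MXN × 0.17952 = 607.69486682099712 AED
607.69486682099712 AED × 1.4135 = 858.97669425147942912 PLN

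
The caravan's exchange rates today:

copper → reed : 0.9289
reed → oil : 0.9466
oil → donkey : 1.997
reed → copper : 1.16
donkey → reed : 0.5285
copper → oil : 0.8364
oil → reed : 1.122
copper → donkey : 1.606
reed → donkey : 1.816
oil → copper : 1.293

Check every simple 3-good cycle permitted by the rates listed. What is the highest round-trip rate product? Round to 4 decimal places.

1.1369

oil→copper→reed→oil: 1.293 × 0.9289 × 0.9466 = 1.13693
oil→reed→copper→oil: 1.122 × 1.16 × 0.8364 = 1.08859
oil→donkey→reed→oil: 1.997 × 0.5285 × 0.9466 = 0.99906
donkey→reed→copper→donkey: 0.5285 × 1.16 × 1.606 = 0.98457
Maximum is oil→copper→reed→oil at 1.1369; arbitrage exists.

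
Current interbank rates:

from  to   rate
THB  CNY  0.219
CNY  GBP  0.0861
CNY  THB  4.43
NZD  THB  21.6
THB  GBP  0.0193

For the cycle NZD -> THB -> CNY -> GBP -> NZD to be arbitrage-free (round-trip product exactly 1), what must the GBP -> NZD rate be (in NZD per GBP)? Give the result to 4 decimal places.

2.4553

Known legs of the cycle: 21.6 × 0.219 × 0.0861 = 0.40728744
For no arbitrage the full-cycle product must be 1, so the missing rate is 1 / 0.40728744 ≈ 2.455268.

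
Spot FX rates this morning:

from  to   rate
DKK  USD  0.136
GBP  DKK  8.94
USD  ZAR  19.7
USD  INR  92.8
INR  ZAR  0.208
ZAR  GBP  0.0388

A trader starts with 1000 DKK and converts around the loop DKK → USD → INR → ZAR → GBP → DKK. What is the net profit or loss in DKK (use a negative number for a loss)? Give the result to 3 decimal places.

-89.417

1000 DKK × 0.136 = 136 USD
136 USD × 92.8 = 12620.8 INR
12620.8 INR × 0.208 = 2625.1264 ZAR
2625.1264 ZAR × 0.0388 = 101.85490432 GBP
101.85490432 GBP × 8.94 = 910.5828446208 DKK
Net change: 910.5828446208 − 1000 = -89.4171553792 DKK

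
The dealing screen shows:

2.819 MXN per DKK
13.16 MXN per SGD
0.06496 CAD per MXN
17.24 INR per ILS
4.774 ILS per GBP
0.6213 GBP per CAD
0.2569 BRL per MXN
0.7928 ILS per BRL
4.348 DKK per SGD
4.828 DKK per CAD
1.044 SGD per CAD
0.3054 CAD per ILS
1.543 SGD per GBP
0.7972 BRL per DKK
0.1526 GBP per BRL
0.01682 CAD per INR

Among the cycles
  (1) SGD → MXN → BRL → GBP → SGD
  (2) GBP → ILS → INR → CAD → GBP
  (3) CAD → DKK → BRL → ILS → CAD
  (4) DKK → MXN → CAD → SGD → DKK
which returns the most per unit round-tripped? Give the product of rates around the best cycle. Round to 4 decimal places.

(1) 13.16 × 0.2569 × 0.1526 × 1.543 = 0.79605
(2) 4.774 × 17.24 × 0.01682 × 0.6213 = 0.86010
(3) 4.828 × 0.7972 × 0.7928 × 0.3054 = 0.93190
(4) 2.819 × 0.06496 × 1.044 × 4.348 = 0.83125
Highest is cycle (3) at 0.9319 (≤1, no arbitrage).

0.9319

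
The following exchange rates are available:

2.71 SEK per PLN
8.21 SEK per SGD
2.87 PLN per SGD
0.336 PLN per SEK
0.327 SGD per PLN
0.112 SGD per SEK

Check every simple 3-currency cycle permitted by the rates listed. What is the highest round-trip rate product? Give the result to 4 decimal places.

SGD→SEK→PLN→SGD: 8.21 × 0.336 × 0.327 = 0.90205
SGD→PLN→SEK→SGD: 2.87 × 2.71 × 0.112 = 0.87110
Maximum is SGD→SEK→PLN→SGD at 0.9020; no arbitrage — every cycle loses value.

0.9020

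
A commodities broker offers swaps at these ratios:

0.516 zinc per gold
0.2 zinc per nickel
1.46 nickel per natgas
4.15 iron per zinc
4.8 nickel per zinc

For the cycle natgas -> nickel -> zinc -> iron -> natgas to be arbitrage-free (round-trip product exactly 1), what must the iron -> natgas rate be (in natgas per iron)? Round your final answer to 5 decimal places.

Known legs of the cycle: 1.46 × 0.2 × 4.15 = 1.2118
For no arbitrage the full-cycle product must be 1, so the missing rate is 1 / 1.2118 ≈ 0.8252187.

0.82522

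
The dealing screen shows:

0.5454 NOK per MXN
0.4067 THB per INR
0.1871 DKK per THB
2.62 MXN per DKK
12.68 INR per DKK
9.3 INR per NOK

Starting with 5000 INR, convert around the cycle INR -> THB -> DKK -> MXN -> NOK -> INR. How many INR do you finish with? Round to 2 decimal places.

5056.12

5000 INR × 0.4067 = 2033.5 THB
2033.5 THB × 0.1871 = 380.46785 DKK
380.46785 DKK × 2.62 = 996.825767 MXN
996.825767 MXN × 0.5454 = 543.6687733218 NOK
543.6687733218 NOK × 9.3 = 5056.11959189274 INR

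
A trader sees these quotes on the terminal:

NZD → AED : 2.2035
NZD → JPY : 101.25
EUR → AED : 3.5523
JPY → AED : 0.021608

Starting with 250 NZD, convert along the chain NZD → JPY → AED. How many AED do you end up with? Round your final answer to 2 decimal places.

250 NZD × 101.25 = 25312.5 JPY
25312.5 JPY × 0.021608 = 546.9525 AED

546.95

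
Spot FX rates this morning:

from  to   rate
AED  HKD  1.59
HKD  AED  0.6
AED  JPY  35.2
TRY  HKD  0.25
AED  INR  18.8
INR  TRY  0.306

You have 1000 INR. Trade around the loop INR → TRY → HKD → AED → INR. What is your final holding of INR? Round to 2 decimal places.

1000 INR × 0.306 = 306 TRY
306 TRY × 0.25 = 76.5 HKD
76.5 HKD × 0.6 = 45.9 AED
45.9 AED × 18.8 = 862.92 INR

862.92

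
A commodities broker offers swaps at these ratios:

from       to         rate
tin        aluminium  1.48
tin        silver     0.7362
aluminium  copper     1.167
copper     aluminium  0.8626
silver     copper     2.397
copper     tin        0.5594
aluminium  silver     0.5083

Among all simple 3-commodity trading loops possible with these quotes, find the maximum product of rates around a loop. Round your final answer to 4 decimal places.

copper→aluminium→silver→copper: 0.8626 × 0.5083 × 2.397 = 1.05099
copper→tin→silver→copper: 0.5594 × 0.7362 × 2.397 = 0.98716
copper→tin→aluminium→copper: 0.5594 × 1.48 × 1.167 = 0.96617
Maximum is copper→aluminium→silver→copper at 1.0510; arbitrage exists.

1.0510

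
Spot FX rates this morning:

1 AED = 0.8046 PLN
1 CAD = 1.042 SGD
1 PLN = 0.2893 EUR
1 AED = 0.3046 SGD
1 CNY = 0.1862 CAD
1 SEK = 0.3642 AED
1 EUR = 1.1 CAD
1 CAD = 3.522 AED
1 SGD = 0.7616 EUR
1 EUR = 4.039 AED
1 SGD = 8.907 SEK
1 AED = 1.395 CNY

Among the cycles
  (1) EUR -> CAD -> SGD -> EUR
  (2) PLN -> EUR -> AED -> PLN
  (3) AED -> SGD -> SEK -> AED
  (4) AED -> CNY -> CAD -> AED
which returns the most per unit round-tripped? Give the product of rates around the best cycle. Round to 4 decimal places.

(1) 1.1 × 1.042 × 0.7616 = 0.87295
(2) 0.2893 × 4.039 × 0.8046 = 0.94016
(3) 0.3046 × 8.907 × 0.3642 = 0.98810
(4) 1.395 × 0.1862 × 3.522 = 0.91484
Highest is cycle (3) at 0.9881 (≤1, no arbitrage).

0.9881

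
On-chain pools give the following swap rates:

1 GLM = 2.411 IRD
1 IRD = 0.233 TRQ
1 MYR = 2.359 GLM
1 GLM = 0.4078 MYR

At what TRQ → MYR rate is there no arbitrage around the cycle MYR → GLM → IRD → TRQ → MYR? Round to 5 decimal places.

0.75460

Known legs of the cycle: 2.359 × 2.411 × 0.233 = 1.325198917
For no arbitrage the full-cycle product must be 1, so the missing rate is 1 / 1.325198917 ≈ 0.7546037.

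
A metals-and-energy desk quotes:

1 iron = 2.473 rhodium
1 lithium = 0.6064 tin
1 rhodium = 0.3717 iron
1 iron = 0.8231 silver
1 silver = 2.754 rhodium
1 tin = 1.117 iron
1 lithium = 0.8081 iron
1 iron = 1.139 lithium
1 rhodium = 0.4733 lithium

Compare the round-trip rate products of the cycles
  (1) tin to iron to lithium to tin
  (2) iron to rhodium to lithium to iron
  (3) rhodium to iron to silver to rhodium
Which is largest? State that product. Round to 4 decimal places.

(1) 1.117 × 1.139 × 0.6064 = 0.77150
(2) 2.473 × 0.4733 × 0.8081 = 0.94586
(3) 0.3717 × 0.8231 × 2.754 = 0.84258
Highest is cycle (2) at 0.9459 (≤1, no arbitrage).

0.9459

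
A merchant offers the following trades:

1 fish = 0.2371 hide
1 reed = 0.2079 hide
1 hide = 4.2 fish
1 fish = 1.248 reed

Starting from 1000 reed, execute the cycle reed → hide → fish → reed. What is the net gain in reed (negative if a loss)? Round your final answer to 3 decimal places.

1000 reed × 0.2079 = 207.9 hide
207.9 hide × 4.2 = 873.18 fish
873.18 fish × 1.248 = 1089.72864 reed
Net change: 1089.72864 − 1000 = 89.72864 reed

89.729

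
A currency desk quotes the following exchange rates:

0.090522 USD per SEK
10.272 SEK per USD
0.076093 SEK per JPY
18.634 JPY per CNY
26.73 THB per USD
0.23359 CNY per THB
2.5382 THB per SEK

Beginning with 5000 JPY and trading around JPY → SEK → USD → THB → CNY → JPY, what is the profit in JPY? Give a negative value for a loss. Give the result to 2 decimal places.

-992.92

5000 JPY × 0.076093 = 380.465 SEK
380.465 SEK × 0.090522 = 34.44045273 USD
34.44045273 USD × 26.73 = 920.5933014729 THB
920.5933014729 THB × 0.23359 = 215.041389291054711 CNY
215.041389291054711 CNY × 18.634 = 4007.081248049513484774 JPY
Net change: 4007.081248049513484774 − 5000 = -992.918751950486515226 JPY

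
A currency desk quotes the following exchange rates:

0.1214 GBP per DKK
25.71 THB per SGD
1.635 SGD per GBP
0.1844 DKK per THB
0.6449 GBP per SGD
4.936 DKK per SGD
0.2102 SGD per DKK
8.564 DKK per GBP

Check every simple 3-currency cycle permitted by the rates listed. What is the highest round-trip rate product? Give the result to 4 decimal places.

1.1609

DKK→SGD→GBP→DKK: 0.2102 × 0.6449 × 8.564 = 1.16092
DKK→SGD→THB→DKK: 0.2102 × 25.71 × 0.1844 = 0.99654
DKK→GBP→SGD→DKK: 0.1214 × 1.635 × 4.936 = 0.97974
Maximum is DKK→SGD→GBP→DKK at 1.1609; arbitrage exists.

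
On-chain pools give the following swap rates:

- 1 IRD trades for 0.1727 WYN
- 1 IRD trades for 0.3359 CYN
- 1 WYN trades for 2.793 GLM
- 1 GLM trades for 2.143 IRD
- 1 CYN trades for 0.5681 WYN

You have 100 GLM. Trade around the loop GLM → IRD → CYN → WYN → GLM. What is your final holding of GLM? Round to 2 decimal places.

114.22

100 GLM × 2.143 = 214.3 IRD
214.3 IRD × 0.3359 = 71.98337 CYN
71.98337 CYN × 0.5681 = 40.893752497 WYN
40.893752497 WYN × 2.793 = 114.216250724121 GLM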